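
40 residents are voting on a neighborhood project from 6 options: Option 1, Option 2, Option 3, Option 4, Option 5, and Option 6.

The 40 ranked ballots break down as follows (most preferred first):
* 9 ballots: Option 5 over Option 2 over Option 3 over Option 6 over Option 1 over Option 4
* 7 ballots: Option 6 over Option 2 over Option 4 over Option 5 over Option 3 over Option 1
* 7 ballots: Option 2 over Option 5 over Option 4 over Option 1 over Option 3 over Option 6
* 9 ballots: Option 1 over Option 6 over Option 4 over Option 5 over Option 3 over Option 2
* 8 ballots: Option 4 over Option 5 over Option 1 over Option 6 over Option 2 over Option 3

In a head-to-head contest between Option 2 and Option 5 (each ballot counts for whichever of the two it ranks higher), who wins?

Option 5

Option 2 is ranked above Option 5 on 14 ballots; Option 5 above Option 2 on 26.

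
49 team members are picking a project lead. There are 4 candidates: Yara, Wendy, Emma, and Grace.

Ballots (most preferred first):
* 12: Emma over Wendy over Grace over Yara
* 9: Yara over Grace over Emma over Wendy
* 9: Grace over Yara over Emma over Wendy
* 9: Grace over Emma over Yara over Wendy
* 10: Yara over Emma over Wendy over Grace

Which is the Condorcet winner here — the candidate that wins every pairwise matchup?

Grace vs Yara: 30–19
Grace vs Wendy: 27–22
Grace vs Emma: 27–22
Grace beats every other candidate.

Grace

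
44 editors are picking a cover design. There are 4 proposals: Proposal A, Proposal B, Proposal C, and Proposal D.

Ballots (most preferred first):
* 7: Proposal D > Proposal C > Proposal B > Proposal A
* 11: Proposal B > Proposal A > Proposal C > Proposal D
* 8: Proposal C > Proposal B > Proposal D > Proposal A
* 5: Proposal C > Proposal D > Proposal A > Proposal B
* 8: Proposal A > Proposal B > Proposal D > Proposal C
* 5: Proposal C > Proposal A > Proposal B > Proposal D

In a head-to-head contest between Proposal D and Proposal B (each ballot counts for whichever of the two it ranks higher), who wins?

Proposal B

Proposal D is ranked above Proposal B on 12 ballots; Proposal B above Proposal D on 32.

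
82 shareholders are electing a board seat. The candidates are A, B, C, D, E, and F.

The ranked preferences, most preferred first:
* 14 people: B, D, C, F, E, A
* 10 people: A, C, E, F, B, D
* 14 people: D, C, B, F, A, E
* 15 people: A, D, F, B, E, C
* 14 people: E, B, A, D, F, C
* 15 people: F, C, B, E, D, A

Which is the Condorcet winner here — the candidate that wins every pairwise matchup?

B

B vs A: 57–25
B vs C: 43–39
B vs D: 53–29
B vs E: 58–24
B vs F: 42–40
B beats every other candidate.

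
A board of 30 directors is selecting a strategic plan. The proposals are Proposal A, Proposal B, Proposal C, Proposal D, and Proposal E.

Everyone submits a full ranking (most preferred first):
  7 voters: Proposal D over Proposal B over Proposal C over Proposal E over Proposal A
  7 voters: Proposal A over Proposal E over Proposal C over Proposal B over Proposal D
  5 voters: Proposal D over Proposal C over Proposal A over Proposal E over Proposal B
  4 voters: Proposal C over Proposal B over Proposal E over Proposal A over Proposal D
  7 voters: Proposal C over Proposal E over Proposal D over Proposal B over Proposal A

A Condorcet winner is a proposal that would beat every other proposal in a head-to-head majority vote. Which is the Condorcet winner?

Proposal C vs Proposal A: 23–7
Proposal C vs Proposal B: 23–7
Proposal C vs Proposal D: 18–12
Proposal C vs Proposal E: 23–7
Proposal C beats every other proposal.

Proposal C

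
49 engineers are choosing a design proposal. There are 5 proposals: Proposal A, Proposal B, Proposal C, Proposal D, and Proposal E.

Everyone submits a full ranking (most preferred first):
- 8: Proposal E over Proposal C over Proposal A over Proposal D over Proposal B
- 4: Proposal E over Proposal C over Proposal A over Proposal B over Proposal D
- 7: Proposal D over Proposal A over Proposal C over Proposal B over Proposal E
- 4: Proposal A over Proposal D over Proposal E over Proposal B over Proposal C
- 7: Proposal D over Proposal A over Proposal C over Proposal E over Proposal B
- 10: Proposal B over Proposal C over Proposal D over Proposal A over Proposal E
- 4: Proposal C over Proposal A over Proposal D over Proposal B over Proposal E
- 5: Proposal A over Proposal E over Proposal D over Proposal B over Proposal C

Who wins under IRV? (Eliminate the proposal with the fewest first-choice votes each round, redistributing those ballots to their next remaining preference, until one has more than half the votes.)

Proposal A

Round 1: Proposal A 9, Proposal B 10, Proposal C 4, Proposal D 14, Proposal E 12. Proposal C eliminated.
Round 2: Proposal A 13, Proposal B 10, Proposal D 14, Proposal E 12. Proposal B eliminated.
Round 3: Proposal A 13, Proposal D 24, Proposal E 12. Proposal E eliminated.
Round 4: Proposal A 25, Proposal D 24. Proposal A has a majority (≥25).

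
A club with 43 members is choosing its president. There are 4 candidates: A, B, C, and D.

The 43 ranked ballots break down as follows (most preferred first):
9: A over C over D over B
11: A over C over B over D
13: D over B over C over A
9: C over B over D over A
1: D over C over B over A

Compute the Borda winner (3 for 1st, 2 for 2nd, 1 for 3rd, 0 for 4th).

A: 9×3 + 11×3 + 13×0 + 9×0 + 1×0 = 60
B: 9×0 + 11×1 + 13×2 + 9×2 + 1×1 = 56
C: 9×2 + 11×2 + 13×1 + 9×3 + 1×2 = 82
D: 9×1 + 11×0 + 13×3 + 9×1 + 1×3 = 60

C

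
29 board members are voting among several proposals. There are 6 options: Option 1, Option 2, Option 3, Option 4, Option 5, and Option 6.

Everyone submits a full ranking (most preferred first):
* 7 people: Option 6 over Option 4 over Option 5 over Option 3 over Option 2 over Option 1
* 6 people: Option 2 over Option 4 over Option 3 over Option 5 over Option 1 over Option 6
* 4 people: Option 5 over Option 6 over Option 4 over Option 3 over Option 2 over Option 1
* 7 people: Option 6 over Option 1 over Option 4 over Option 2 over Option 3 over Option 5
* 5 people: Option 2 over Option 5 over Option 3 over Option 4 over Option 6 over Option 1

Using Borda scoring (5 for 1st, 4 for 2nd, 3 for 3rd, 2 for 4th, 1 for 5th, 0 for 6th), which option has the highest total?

Option 1: 7×0 + 6×1 + 4×0 + 7×4 + 5×0 = 34
Option 2: 7×1 + 6×5 + 4×1 + 7×2 + 5×5 = 80
Option 3: 7×2 + 6×3 + 4×2 + 7×1 + 5×3 = 62
Option 4: 7×4 + 6×4 + 4×3 + 7×3 + 5×2 = 95
Option 5: 7×3 + 6×2 + 4×5 + 7×0 + 5×4 = 73
Option 6: 7×5 + 6×0 + 4×4 + 7×5 + 5×1 = 91

Option 4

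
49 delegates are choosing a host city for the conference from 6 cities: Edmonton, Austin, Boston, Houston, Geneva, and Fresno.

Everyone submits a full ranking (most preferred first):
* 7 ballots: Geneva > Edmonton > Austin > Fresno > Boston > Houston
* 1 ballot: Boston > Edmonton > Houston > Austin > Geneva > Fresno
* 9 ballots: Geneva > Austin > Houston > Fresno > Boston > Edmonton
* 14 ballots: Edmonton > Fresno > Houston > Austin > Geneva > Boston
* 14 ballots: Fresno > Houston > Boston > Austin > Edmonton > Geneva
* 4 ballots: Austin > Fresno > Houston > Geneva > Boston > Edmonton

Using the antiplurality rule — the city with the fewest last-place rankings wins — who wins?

Last-place votes: Edmonton 13, Austin 0, Boston 14, Houston 7, Geneva 14, Fresno 1.

Austin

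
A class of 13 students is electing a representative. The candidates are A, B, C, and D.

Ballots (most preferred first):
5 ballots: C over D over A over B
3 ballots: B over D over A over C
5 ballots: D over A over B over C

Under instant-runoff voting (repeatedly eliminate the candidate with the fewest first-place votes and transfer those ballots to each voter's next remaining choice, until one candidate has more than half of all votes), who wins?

D

Round 1: A 0, B 3, C 5, D 5. A eliminated.
Round 2: B 3, C 5, D 5. B eliminated.
Round 3: C 5, D 8. D has a majority (≥7).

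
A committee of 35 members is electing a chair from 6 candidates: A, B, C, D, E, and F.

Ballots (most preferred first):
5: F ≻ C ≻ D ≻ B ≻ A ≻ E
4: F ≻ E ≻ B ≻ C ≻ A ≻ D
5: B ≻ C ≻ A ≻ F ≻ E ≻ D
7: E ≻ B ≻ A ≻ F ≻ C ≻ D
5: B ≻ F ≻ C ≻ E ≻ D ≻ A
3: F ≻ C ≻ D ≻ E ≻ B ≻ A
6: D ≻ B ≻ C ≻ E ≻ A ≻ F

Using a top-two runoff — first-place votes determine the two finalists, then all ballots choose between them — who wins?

Round 1 first-place votes: A 0, B 10, C 0, D 6, E 7, F 12. F and B advance.
Runoff: F is ranked above B on 12 ballots, B above F on 23.

B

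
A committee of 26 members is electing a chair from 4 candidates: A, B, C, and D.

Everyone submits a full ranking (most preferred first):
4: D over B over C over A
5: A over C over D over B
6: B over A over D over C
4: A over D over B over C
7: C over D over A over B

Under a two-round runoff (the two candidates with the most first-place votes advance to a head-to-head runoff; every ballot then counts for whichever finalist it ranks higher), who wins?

Round 1 first-place votes: A 9, B 6, C 7, D 4. A and C advance.
Runoff: A is ranked above C on 15 ballots, C above A on 11.

A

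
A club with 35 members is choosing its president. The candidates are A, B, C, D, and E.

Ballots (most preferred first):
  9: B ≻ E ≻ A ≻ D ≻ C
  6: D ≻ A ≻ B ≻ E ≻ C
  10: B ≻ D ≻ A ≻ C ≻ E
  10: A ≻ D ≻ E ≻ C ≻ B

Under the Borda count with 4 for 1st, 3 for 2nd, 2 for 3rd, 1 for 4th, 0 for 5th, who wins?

A

A: 9×2 + 6×3 + 10×2 + 10×4 = 96
B: 9×4 + 6×2 + 10×4 + 10×0 = 88
C: 9×0 + 6×0 + 10×1 + 10×1 = 20
D: 9×1 + 6×4 + 10×3 + 10×3 = 93
E: 9×3 + 6×1 + 10×0 + 10×2 = 53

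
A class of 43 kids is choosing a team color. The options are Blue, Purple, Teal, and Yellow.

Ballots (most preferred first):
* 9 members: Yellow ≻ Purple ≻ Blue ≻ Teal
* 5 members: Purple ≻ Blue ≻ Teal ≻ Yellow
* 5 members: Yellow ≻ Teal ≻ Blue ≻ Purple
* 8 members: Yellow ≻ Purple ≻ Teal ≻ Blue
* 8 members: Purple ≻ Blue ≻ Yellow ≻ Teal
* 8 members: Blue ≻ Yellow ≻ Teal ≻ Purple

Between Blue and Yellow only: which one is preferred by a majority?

Yellow

Blue is ranked above Yellow on 21 ballots; Yellow above Blue on 22.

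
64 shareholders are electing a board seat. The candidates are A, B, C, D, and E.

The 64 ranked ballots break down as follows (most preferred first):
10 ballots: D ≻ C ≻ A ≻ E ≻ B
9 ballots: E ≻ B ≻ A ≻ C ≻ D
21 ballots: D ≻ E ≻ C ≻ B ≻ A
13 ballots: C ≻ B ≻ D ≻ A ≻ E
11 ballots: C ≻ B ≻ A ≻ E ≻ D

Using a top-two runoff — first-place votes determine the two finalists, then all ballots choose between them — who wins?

C

Round 1 first-place votes: A 0, B 0, C 24, D 31, E 9. D and C advance.
Runoff: D is ranked above C on 31 ballots, C above D on 33.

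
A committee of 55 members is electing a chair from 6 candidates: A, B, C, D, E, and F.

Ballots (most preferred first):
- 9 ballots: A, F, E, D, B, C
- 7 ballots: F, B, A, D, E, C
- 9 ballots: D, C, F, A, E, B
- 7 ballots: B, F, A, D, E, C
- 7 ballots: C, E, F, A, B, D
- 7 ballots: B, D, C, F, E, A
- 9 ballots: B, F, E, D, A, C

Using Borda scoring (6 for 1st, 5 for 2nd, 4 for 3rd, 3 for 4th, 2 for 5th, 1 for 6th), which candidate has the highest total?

A: 9×6 + 7×4 + 9×3 + 7×4 + 7×3 + 7×1 + 9×2 = 183
B: 9×2 + 7×5 + 9×1 + 7×6 + 7×2 + 7×6 + 9×6 = 214
C: 9×1 + 7×1 + 9×5 + 7×1 + 7×6 + 7×4 + 9×1 = 147
D: 9×3 + 7×3 + 9×6 + 7×3 + 7×1 + 7×5 + 9×3 = 192
E: 9×4 + 7×2 + 9×2 + 7×2 + 7×5 + 7×2 + 9×4 = 167
F: 9×5 + 7×6 + 9×4 + 7×5 + 7×4 + 7×3 + 9×5 = 252

F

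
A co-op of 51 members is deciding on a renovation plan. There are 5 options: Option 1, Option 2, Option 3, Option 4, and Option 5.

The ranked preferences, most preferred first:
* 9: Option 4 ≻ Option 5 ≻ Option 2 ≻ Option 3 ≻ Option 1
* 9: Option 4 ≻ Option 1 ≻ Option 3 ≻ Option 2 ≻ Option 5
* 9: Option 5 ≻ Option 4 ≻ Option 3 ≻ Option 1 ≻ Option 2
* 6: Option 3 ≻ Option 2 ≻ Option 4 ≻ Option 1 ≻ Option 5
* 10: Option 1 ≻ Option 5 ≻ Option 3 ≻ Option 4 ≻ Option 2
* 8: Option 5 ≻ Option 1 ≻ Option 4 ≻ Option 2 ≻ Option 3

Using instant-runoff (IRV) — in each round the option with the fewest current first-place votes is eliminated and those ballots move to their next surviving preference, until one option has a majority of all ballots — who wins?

Round 1: Option 1 10, Option 2 0, Option 3 6, Option 4 18, Option 5 17. Option 2 eliminated.
Round 2: Option 1 10, Option 3 6, Option 4 18, Option 5 17. Option 3 eliminated.
Round 3: Option 1 10, Option 4 24, Option 5 17. Option 1 eliminated.
Round 4: Option 4 24, Option 5 27. Option 5 has a majority (≥26).

Option 5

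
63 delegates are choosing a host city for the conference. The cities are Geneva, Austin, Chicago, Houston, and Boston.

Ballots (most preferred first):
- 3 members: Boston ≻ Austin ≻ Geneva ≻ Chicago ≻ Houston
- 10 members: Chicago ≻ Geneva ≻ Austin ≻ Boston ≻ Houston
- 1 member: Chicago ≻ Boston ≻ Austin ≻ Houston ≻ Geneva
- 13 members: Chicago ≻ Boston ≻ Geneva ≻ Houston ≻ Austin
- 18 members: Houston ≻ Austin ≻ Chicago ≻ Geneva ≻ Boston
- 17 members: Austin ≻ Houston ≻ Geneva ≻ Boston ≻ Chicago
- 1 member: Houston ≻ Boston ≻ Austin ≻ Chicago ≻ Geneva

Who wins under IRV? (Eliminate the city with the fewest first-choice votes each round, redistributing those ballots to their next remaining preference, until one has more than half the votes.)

Round 1: Geneva 0, Austin 17, Chicago 24, Houston 19, Boston 3. Geneva eliminated.
Round 2: Austin 17, Chicago 24, Houston 19, Boston 3. Boston eliminated.
Round 3: Austin 20, Chicago 24, Houston 19. Houston eliminated.
Round 4: Austin 39, Chicago 24. Austin has a majority (≥32).

Austin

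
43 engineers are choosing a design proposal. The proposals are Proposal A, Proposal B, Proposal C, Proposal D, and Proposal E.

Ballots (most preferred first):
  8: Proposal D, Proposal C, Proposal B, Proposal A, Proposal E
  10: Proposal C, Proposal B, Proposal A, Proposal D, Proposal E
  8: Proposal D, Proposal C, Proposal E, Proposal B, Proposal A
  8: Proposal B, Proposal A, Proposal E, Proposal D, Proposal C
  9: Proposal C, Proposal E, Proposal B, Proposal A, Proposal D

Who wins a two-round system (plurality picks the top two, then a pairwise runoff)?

Round 1 first-place votes: Proposal A 0, Proposal B 8, Proposal C 19, Proposal D 16, Proposal E 0. Proposal C and Proposal D advance.
Runoff: Proposal C is ranked above Proposal D on 19 ballots, Proposal D above Proposal C on 24.

Proposal D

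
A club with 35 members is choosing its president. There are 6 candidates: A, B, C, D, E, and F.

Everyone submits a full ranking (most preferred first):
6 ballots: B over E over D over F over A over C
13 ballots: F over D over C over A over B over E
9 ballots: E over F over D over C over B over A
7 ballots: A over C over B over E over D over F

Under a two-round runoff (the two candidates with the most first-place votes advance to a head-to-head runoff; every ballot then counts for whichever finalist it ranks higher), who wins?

E

Round 1 first-place votes: A 7, B 6, C 0, D 0, E 9, F 13. F and E advance.
Runoff: F is ranked above E on 13 ballots, E above F on 22.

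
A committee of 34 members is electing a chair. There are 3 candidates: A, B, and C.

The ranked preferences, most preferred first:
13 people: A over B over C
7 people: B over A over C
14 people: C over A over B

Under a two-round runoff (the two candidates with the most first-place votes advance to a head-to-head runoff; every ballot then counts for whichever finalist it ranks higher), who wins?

A

Round 1 first-place votes: A 13, B 7, C 14. C and A advance.
Runoff: C is ranked above A on 14 ballots, A above C on 20.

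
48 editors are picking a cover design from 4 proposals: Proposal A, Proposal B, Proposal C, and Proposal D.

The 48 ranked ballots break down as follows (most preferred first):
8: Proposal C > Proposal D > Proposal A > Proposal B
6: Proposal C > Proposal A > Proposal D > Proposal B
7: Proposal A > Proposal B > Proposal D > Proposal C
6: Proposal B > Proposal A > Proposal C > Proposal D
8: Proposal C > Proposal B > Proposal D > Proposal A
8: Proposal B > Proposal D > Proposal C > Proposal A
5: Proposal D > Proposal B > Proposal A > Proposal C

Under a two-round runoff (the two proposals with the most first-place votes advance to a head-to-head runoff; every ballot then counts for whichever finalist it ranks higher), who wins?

Round 1 first-place votes: Proposal A 7, Proposal B 14, Proposal C 22, Proposal D 5. Proposal C and Proposal B advance.
Runoff: Proposal C is ranked above Proposal B on 22 ballots, Proposal B above Proposal C on 26.

Proposal B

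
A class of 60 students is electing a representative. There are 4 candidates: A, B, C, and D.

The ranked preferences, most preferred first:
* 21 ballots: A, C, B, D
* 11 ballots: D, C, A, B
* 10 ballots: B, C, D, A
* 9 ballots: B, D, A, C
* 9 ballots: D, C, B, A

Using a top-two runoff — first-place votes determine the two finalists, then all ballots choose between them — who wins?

Round 1 first-place votes: A 21, B 19, C 0, D 20. A and D advance.
Runoff: A is ranked above D on 21 ballots, D above A on 39.

D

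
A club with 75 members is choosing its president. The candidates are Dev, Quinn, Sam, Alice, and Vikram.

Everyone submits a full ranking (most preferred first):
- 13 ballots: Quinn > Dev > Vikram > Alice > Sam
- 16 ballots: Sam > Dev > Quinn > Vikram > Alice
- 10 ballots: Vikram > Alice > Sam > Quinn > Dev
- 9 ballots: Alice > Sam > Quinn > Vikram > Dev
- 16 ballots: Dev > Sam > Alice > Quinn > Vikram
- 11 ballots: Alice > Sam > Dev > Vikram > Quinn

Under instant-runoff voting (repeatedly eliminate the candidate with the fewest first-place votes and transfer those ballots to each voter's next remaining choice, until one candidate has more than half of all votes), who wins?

Round 1: Dev 16, Quinn 13, Sam 16, Alice 20, Vikram 10. Vikram eliminated.
Round 2: Dev 16, Quinn 13, Sam 16, Alice 30. Quinn eliminated.
Round 3: Dev 29, Sam 16, Alice 30. Sam eliminated.
Round 4: Dev 45, Alice 30. Dev has a majority (≥38).

Dev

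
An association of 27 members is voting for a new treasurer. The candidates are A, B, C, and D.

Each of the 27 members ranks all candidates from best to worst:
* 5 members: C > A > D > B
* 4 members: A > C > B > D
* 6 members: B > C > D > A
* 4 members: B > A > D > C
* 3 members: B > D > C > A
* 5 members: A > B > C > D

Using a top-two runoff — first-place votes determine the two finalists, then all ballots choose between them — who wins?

A

Round 1 first-place votes: A 9, B 13, C 5, D 0. B and A advance.
Runoff: B is ranked above A on 13 ballots, A above B on 14.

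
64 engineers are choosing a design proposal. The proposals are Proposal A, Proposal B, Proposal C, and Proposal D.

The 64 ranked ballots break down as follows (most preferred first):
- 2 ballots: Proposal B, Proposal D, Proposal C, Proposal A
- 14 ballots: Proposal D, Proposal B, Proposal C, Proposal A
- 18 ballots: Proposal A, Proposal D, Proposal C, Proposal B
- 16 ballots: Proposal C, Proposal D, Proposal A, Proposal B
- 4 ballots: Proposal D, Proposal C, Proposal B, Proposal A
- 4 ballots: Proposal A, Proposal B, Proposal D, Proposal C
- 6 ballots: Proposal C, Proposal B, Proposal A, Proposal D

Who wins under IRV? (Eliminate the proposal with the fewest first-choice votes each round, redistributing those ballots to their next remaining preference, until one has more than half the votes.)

Round 1: Proposal A 22, Proposal B 2, Proposal C 22, Proposal D 18. Proposal B eliminated.
Round 2: Proposal A 22, Proposal C 22, Proposal D 20. Proposal D eliminated.
Round 3: Proposal A 22, Proposal C 42. Proposal C has a majority (≥33).

Proposal C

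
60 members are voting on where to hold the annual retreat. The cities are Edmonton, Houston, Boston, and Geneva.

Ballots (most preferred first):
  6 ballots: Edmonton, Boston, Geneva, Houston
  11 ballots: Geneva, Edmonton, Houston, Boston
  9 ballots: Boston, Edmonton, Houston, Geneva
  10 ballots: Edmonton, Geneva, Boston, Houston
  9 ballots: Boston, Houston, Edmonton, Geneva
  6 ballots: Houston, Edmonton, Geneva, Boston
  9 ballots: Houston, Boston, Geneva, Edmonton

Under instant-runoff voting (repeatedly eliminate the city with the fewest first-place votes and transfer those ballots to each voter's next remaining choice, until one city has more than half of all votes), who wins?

Edmonton

Round 1: Edmonton 16, Houston 15, Boston 18, Geneva 11. Geneva eliminated.
Round 2: Edmonton 27, Houston 15, Boston 18. Houston eliminated.
Round 3: Edmonton 33, Boston 27. Edmonton has a majority (≥31).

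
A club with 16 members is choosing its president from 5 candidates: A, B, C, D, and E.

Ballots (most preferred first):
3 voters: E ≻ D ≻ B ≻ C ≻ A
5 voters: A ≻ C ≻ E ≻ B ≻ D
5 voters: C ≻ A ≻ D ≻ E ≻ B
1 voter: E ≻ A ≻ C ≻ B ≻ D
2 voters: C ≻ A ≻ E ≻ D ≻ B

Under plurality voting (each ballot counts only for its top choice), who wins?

C

First-place votes: A 5, B 0, C 7, D 0, E 4.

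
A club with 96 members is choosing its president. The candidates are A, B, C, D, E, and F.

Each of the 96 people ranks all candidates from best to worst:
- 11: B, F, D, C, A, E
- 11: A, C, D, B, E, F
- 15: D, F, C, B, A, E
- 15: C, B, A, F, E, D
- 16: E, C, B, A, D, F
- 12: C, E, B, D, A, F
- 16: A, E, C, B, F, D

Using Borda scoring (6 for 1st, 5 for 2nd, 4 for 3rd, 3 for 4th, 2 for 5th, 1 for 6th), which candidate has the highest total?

A: 11×2 + 11×6 + 15×2 + 15×4 + 16×3 + 12×2 + 16×6 = 346
B: 11×6 + 11×3 + 15×3 + 15×5 + 16×4 + 12×4 + 16×3 = 379
C: 11×3 + 11×5 + 15×4 + 15×6 + 16×5 + 12×6 + 16×4 = 454
D: 11×4 + 11×4 + 15×6 + 15×1 + 16×2 + 12×3 + 16×1 = 277
E: 11×1 + 11×2 + 15×1 + 15×2 + 16×6 + 12×5 + 16×5 = 314
F: 11×5 + 11×1 + 15×5 + 15×3 + 16×1 + 12×1 + 16×2 = 246

C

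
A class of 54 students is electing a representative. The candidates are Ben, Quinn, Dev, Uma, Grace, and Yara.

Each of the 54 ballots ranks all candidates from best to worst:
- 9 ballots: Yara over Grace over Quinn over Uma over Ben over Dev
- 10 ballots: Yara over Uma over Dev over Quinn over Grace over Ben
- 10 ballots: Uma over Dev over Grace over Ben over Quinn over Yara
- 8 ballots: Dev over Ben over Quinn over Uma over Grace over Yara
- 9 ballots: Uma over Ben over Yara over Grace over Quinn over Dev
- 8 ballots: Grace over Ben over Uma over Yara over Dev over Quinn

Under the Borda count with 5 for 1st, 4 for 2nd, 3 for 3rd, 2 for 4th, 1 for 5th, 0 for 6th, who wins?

Ben: 9×1 + 10×0 + 10×2 + 8×4 + 9×4 + 8×4 = 129
Quinn: 9×3 + 10×2 + 10×1 + 8×3 + 9×1 + 8×0 = 90
Dev: 9×0 + 10×3 + 10×4 + 8×5 + 9×0 + 8×1 = 118
Uma: 9×2 + 10×4 + 10×5 + 8×2 + 9×5 + 8×3 = 193
Grace: 9×4 + 10×1 + 10×3 + 8×1 + 9×2 + 8×5 = 142
Yara: 9×5 + 10×5 + 10×0 + 8×0 + 9×3 + 8×2 = 138

Uma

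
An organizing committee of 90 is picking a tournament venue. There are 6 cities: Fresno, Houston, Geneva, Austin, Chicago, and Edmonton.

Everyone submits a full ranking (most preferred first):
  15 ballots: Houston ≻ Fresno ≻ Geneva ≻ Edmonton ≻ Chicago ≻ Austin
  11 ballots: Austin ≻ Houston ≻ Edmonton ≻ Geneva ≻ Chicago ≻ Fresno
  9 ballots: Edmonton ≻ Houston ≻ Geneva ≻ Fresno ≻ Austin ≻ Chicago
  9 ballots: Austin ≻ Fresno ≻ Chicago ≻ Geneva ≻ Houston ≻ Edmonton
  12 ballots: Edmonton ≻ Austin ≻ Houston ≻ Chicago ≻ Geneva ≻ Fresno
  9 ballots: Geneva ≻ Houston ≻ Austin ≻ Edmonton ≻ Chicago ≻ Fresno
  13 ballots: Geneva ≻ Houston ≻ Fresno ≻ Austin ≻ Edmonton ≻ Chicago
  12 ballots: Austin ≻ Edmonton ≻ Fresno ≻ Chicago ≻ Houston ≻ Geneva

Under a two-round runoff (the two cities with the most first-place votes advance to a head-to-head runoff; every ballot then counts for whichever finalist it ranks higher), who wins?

Geneva

Round 1 first-place votes: Fresno 0, Houston 15, Geneva 22, Austin 32, Chicago 0, Edmonton 21. Austin and Geneva advance.
Runoff: Austin is ranked above Geneva on 44 ballots, Geneva above Austin on 46.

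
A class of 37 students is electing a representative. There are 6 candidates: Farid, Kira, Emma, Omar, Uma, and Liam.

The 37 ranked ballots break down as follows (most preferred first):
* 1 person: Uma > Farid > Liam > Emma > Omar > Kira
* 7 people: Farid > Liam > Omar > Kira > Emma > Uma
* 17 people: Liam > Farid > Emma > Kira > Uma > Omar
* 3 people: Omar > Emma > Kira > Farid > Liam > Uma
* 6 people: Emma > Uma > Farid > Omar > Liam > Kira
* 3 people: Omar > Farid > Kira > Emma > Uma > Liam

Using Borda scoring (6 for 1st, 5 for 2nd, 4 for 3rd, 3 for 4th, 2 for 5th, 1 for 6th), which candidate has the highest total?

Farid: 1×5 + 7×6 + 17×5 + 3×3 + 6×4 + 3×5 = 180
Kira: 1×1 + 7×3 + 17×3 + 3×4 + 6×1 + 3×4 = 103
Emma: 1×3 + 7×2 + 17×4 + 3×5 + 6×6 + 3×3 = 145
Omar: 1×2 + 7×4 + 17×1 + 3×6 + 6×3 + 3×6 = 101
Uma: 1×6 + 7×1 + 17×2 + 3×1 + 6×5 + 3×2 = 86
Liam: 1×4 + 7×5 + 17×6 + 3×2 + 6×2 + 3×1 = 162

Farid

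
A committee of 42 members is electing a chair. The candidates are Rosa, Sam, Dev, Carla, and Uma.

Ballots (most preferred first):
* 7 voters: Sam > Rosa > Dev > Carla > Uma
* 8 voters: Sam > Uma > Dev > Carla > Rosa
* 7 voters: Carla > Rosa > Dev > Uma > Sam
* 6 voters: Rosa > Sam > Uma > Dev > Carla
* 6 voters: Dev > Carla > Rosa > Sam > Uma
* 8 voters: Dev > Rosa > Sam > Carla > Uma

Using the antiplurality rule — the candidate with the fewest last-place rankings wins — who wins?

Dev

Last-place votes: Rosa 8, Sam 7, Dev 0, Carla 6, Uma 21.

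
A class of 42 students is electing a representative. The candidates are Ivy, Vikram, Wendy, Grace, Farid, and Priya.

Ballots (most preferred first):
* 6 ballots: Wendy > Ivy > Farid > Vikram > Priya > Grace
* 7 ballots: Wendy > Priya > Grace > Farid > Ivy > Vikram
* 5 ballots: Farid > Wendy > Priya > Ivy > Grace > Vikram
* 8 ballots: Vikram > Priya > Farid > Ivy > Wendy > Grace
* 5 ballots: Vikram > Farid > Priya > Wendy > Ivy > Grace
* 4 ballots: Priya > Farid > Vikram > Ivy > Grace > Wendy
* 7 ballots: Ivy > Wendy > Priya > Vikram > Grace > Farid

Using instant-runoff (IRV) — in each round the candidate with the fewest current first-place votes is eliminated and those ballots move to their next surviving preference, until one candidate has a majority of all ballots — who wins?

Wendy

Round 1: Ivy 7, Vikram 13, Wendy 13, Grace 0, Farid 5, Priya 4. Grace eliminated.
Round 2: Ivy 7, Vikram 13, Wendy 13, Farid 5, Priya 4. Priya eliminated.
Round 3: Ivy 7, Vikram 13, Wendy 13, Farid 9. Ivy eliminated.
Round 4: Vikram 13, Wendy 20, Farid 9. Farid eliminated.
Round 5: Vikram 17, Wendy 25. Wendy has a majority (≥22).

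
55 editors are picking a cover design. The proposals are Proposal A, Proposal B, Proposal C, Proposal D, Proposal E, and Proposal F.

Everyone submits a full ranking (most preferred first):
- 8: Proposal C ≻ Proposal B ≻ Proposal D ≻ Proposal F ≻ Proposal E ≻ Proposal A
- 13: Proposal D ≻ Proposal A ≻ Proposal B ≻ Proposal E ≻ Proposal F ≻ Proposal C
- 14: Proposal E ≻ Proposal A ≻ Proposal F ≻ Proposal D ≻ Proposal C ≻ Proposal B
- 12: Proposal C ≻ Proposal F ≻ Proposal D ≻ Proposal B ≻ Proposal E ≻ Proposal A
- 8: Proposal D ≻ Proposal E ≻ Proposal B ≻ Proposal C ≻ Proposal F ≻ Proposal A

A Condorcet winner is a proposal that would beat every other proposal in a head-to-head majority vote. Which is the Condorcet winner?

Proposal D

Proposal D vs Proposal A: 41–14
Proposal D vs Proposal B: 47–8
Proposal D vs Proposal C: 35–20
Proposal D vs Proposal E: 41–14
Proposal D vs Proposal F: 29–26
Proposal D beats every other proposal.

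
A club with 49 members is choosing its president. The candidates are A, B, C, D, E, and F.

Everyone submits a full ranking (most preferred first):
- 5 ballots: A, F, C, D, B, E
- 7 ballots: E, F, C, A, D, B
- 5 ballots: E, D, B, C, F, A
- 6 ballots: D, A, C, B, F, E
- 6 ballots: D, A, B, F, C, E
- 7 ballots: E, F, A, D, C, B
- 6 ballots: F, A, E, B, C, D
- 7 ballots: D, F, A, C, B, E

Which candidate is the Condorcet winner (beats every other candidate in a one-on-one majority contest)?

F vs A: 32–17
F vs B: 32–17
F vs C: 38–11
F vs D: 25–24
F vs E: 30–19
F beats every other candidate.

F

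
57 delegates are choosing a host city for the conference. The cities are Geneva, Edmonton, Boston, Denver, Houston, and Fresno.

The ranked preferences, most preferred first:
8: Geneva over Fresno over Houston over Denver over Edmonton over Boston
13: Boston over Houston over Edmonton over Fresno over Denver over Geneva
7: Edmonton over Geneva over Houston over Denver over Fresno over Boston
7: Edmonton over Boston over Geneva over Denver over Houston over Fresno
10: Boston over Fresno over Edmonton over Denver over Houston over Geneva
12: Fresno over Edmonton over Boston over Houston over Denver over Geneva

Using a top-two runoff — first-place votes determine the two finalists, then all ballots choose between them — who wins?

Edmonton

Round 1 first-place votes: Geneva 8, Edmonton 14, Boston 23, Denver 0, Houston 0, Fresno 12. Boston and Edmonton advance.
Runoff: Boston is ranked above Edmonton on 23 ballots, Edmonton above Boston on 34.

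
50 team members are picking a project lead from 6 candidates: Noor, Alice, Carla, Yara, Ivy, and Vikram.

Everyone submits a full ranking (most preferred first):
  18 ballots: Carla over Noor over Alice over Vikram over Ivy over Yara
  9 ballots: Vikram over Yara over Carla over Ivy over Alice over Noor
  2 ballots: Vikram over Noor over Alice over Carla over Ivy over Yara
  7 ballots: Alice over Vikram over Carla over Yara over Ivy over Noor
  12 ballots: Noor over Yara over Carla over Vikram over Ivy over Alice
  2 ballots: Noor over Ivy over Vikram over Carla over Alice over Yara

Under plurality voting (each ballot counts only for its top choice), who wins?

Carla

First-place votes: Noor 14, Alice 7, Carla 18, Yara 0, Ivy 0, Vikram 11.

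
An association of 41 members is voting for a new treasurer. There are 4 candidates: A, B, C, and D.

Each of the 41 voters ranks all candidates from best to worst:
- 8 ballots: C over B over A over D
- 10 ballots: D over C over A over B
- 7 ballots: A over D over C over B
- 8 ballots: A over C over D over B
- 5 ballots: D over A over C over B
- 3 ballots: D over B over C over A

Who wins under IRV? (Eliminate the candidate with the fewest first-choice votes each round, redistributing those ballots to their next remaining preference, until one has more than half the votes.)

A

Round 1: A 15, B 0, C 8, D 18. B eliminated.
Round 2: A 15, C 8, D 18. C eliminated.
Round 3: A 23, D 18. A has a majority (≥21).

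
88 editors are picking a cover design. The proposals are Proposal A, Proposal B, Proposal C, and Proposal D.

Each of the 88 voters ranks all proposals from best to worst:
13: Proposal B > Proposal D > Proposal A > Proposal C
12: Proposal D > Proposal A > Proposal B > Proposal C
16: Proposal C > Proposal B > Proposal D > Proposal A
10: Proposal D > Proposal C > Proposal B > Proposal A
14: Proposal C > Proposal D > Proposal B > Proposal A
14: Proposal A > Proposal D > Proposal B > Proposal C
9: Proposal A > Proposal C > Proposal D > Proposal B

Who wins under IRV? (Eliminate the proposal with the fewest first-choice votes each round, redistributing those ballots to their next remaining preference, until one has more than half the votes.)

Proposal D

Round 1: Proposal A 23, Proposal B 13, Proposal C 30, Proposal D 22. Proposal B eliminated.
Round 2: Proposal A 23, Proposal C 30, Proposal D 35. Proposal A eliminated.
Round 3: Proposal C 39, Proposal D 49. Proposal D has a majority (≥45).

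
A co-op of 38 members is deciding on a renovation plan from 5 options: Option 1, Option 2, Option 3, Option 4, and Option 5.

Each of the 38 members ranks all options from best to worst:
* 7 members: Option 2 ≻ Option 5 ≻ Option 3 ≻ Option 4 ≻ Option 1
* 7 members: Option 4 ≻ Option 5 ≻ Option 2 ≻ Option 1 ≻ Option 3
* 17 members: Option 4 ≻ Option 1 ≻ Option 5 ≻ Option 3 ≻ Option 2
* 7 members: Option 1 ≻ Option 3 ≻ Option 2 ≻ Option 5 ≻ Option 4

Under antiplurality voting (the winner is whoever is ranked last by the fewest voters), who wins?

Last-place votes: Option 1 7, Option 2 17, Option 3 7, Option 4 7, Option 5 0.

Option 5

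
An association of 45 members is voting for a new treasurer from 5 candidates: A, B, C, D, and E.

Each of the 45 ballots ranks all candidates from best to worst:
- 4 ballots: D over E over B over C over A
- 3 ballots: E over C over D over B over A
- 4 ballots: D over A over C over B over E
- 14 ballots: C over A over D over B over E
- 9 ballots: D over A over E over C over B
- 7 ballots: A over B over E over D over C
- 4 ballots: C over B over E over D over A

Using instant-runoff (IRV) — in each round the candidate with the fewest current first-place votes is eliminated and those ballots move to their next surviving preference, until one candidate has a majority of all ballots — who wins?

Round 1: A 7, B 0, C 18, D 17, E 3. B eliminated.
Round 2: A 7, C 18, D 17, E 3. E eliminated.
Round 3: A 7, C 21, D 17. A eliminated.
Round 4: C 21, D 24. D has a majority (≥23).

D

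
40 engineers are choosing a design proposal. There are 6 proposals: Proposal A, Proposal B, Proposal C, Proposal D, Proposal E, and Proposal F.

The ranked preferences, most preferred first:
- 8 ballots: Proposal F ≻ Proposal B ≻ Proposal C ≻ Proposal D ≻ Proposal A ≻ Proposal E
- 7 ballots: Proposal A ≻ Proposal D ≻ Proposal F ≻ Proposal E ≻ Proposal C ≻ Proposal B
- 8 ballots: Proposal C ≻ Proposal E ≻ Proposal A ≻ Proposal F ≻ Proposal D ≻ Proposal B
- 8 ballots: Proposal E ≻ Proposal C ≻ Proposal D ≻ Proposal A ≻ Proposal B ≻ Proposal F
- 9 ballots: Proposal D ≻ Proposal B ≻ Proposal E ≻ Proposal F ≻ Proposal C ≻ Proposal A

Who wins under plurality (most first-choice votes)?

First-place votes: Proposal A 7, Proposal B 0, Proposal C 8, Proposal D 9, Proposal E 8, Proposal F 8.

Proposal D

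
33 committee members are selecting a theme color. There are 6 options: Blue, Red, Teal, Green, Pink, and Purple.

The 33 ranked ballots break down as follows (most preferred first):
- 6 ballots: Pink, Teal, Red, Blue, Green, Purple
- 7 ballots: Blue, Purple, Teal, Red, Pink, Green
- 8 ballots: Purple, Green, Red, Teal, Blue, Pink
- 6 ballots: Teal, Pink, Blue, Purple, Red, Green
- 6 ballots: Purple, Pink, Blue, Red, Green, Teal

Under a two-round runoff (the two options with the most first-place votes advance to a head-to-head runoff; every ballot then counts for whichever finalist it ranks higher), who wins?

Blue

Round 1 first-place votes: Blue 7, Red 0, Teal 6, Green 0, Pink 6, Purple 14. Purple and Blue advance.
Runoff: Purple is ranked above Blue on 14 ballots, Blue above Purple on 19.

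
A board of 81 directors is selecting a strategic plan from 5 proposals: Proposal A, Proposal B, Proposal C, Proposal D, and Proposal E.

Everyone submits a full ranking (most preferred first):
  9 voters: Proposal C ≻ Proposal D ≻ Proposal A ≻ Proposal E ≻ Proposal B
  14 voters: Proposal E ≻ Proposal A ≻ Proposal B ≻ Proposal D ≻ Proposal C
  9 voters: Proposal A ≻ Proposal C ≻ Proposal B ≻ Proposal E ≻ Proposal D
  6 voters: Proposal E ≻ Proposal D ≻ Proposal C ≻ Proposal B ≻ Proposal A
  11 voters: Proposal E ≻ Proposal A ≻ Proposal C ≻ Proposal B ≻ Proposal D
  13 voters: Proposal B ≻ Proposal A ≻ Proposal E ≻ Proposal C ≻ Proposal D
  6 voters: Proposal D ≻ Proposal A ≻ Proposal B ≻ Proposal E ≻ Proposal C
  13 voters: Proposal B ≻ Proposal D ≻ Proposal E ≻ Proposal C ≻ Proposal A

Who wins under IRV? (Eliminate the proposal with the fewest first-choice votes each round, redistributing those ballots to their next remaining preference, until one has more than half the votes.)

Round 1: Proposal A 9, Proposal B 26, Proposal C 9, Proposal D 6, Proposal E 31. Proposal D eliminated.
Round 2: Proposal A 15, Proposal B 26, Proposal C 9, Proposal E 31. Proposal C eliminated.
Round 3: Proposal A 24, Proposal B 26, Proposal E 31. Proposal A eliminated.
Round 4: Proposal B 41, Proposal E 40. Proposal B has a majority (≥41).

Proposal B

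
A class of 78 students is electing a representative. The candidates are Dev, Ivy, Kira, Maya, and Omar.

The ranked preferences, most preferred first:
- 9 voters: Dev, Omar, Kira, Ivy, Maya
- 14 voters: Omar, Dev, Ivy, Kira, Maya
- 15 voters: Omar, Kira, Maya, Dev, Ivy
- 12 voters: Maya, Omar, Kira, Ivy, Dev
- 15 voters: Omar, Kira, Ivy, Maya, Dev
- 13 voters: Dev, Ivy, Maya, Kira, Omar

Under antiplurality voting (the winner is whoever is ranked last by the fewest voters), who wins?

Kira

Last-place votes: Dev 27, Ivy 15, Kira 0, Maya 23, Omar 13.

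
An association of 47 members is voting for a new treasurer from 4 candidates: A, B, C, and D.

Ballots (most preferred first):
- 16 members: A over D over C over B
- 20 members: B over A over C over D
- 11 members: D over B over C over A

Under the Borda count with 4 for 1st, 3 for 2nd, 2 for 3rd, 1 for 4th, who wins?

A

A: 16×4 + 20×3 + 11×1 = 135
B: 16×1 + 20×4 + 11×3 = 129
C: 16×2 + 20×2 + 11×2 = 94
D: 16×3 + 20×1 + 11×4 = 112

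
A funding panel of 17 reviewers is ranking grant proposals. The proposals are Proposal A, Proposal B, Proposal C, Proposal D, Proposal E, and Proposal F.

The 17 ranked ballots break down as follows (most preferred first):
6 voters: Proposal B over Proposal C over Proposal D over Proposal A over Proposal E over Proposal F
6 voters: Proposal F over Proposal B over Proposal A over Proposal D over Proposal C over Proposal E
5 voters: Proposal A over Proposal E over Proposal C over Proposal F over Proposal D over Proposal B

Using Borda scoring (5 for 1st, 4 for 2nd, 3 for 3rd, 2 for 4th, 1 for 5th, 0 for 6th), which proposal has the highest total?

Proposal A

Proposal A: 6×2 + 6×3 + 5×5 = 55
Proposal B: 6×5 + 6×4 + 5×0 = 54
Proposal C: 6×4 + 6×1 + 5×3 = 45
Proposal D: 6×3 + 6×2 + 5×1 = 35
Proposal E: 6×1 + 6×0 + 5×4 = 26
Proposal F: 6×0 + 6×5 + 5×2 = 40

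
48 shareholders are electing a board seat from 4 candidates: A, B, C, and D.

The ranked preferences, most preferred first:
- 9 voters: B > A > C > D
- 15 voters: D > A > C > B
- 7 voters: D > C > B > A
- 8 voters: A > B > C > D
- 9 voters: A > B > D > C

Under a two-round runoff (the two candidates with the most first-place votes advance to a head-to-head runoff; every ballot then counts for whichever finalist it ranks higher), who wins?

Round 1 first-place votes: A 17, B 9, C 0, D 22. D and A advance.
Runoff: D is ranked above A on 22 ballots, A above D on 26.

A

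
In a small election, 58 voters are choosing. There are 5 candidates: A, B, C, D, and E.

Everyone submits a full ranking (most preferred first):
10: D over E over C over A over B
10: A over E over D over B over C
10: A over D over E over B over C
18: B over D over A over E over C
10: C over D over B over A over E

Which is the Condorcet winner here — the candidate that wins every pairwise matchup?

D vs A: 38–20
D vs B: 40–18
D vs C: 48–10
D vs E: 48–10
D beats every other candidate.

D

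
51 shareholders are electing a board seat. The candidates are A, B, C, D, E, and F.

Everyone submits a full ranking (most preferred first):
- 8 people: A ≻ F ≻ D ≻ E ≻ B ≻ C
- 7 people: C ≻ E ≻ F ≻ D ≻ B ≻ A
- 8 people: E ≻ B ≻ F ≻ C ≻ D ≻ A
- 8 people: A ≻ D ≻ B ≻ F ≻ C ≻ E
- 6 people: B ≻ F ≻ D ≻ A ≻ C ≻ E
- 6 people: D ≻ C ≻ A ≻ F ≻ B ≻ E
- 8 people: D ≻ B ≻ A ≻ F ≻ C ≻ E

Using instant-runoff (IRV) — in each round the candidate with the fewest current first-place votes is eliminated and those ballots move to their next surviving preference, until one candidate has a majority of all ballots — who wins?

Round 1: A 16, B 6, C 7, D 14, E 8, F 0. F eliminated.
Round 2: A 16, B 6, C 7, D 14, E 8. B eliminated.
Round 3: A 16, C 7, D 20, E 8. C eliminated.
Round 4: A 16, D 20, E 15. E eliminated.
Round 5: A 16, D 35. D has a majority (≥26).

D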